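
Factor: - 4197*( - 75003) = 3^2 *23^1*1087^1 * 1399^1 = 314787591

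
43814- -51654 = 95468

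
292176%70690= 9416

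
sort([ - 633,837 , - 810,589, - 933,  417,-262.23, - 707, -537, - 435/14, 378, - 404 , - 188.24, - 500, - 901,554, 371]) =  [ - 933, -901, - 810, - 707, - 633, - 537, - 500, - 404, - 262.23, - 188.24, - 435/14, 371,378,417,554,589  ,  837] 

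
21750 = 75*290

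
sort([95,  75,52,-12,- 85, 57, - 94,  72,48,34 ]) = [ - 94, - 85, - 12, 34  ,  48, 52,57, 72 , 75,95 ]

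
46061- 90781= - 44720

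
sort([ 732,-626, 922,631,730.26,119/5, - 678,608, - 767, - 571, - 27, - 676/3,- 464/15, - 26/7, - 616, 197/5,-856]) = [ - 856, - 767, - 678, - 626, - 616,  -  571 , - 676/3,-464/15, - 27 , - 26/7,119/5,197/5,608 , 631, 730.26,732 , 922] 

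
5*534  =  2670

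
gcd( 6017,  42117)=1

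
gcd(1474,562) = 2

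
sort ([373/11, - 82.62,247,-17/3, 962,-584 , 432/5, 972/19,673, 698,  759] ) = [-584,-82.62, - 17/3,373/11, 972/19,432/5,247, 673,698, 759,962]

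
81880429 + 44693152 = 126573581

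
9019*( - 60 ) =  -541140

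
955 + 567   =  1522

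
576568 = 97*5944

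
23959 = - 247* (-97)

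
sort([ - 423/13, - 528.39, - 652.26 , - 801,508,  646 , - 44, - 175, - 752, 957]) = [ - 801, - 752, - 652.26,-528.39, - 175,-44, - 423/13,508,646,957] 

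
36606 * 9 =329454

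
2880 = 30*96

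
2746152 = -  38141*( - 72 )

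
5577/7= 5577/7= 796.71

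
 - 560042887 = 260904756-820947643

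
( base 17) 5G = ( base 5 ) 401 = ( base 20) 51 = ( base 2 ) 1100101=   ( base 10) 101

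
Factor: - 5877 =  - 3^2*653^1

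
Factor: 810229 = 7^1*283^1*409^1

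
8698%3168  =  2362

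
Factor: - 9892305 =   -  3^2 * 5^1*219829^1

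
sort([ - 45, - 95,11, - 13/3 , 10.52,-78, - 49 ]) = [ - 95,-78, - 49 , - 45, - 13/3,10.52 , 11 ]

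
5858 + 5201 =11059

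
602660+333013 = 935673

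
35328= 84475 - 49147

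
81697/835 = 97 + 702/835 = 97.84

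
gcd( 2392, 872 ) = 8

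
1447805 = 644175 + 803630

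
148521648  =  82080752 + 66440896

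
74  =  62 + 12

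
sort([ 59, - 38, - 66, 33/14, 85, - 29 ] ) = [ - 66, - 38,  -  29 , 33/14, 59,85]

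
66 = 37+29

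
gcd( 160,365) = 5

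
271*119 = 32249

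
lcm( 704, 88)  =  704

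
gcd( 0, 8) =8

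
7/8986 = 7/8986 = 0.00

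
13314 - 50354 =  - 37040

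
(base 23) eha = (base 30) 8k7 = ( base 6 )100051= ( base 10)7807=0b1111001111111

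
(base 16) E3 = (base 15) 102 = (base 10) 227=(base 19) BI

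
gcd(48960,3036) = 12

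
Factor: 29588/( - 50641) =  - 52/89 = -2^2*13^1*89^( - 1 ) 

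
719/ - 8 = -719/8 = - 89.88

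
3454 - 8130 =-4676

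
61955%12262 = 645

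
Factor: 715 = 5^1*11^1 *13^1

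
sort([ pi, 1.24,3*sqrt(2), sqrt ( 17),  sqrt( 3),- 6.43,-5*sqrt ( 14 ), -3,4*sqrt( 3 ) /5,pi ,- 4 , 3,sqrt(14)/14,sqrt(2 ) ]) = [ - 5*sqrt( 14), - 6.43,  -  4, - 3,sqrt(14)/14,1.24,  4 * sqrt (3 )/5,sqrt( 2 ),sqrt(3 ),3,pi,pi, sqrt(17 ), 3 * sqrt( 2)]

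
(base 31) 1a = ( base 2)101001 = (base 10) 41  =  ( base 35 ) 16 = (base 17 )27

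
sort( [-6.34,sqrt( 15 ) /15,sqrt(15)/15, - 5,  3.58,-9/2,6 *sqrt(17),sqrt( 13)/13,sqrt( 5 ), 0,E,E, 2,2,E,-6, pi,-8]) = [ - 8,-6.34, - 6 , - 5, - 9/2,0,sqrt( 15 ) /15 , sqrt(15)/15,sqrt( 13)/13,2 , 2,sqrt( 5 ),E,E,E,pi,3.58, 6*sqrt(17 )] 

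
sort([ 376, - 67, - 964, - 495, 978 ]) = [-964, -495,  -  67,376 , 978]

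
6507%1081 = 21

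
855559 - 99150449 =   -  98294890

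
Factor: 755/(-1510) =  - 1/2 =- 2^( - 1)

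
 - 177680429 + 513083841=335403412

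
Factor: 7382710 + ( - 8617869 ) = -1235159 =-1235159^1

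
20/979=20/979 = 0.02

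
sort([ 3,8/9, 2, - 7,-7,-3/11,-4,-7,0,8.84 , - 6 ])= [-7 , - 7,-7, - 6,-4,-3/11,0,8/9  ,  2,3,8.84]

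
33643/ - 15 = -33643/15 =- 2242.87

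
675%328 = 19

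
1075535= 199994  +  875541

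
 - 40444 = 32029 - 72473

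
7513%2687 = 2139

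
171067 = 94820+76247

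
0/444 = 0 = 0.00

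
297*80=23760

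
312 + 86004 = 86316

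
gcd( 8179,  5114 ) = 1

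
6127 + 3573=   9700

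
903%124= 35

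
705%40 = 25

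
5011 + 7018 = 12029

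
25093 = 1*25093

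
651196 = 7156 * 91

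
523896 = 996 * 526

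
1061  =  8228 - 7167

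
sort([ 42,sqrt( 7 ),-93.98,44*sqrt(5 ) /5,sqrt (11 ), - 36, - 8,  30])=[ - 93.98, - 36,-8, sqrt( 7),  sqrt(11),44*sqrt( 5) /5,30,42]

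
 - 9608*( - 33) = 317064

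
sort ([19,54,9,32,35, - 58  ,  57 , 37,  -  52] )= [-58,-52,9,19,  32  ,  35 , 37,54,57 ] 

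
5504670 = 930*5919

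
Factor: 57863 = 13^1 * 4451^1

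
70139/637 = 110+ 69/637  =  110.11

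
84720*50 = 4236000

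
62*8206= 508772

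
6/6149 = 6/6149 = 0.00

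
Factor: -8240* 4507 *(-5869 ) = 2^4*5^1*103^1*4507^1*5869^1  =  217961043920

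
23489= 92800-69311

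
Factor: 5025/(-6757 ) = -3^1*5^2*29^( - 1 )* 67^1*233^( - 1)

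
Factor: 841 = 29^2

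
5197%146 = 87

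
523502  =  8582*61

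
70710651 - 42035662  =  28674989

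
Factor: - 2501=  - 41^1*61^1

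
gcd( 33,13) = 1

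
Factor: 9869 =71^1*  139^1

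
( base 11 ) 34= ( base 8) 45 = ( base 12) 31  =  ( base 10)37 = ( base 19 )1i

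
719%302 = 115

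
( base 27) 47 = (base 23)50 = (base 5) 430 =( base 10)115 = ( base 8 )163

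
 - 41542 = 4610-46152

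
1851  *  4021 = 7442871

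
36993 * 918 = 33959574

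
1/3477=1/3477=0.00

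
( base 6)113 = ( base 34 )1b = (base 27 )1I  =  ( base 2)101101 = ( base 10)45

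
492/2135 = 492/2135 = 0.23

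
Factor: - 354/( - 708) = 1/2 = 2^( - 1) 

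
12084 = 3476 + 8608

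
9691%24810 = 9691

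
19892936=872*22813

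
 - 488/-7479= 488/7479 = 0.07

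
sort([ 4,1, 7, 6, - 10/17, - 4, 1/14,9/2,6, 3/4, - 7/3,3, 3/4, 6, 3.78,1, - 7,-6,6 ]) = [- 7, - 6, - 4, - 7/3 , -10/17,1/14, 3/4,3/4, 1, 1, 3, 3.78, 4, 9/2 , 6, 6,6, 6,7]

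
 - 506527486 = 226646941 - 733174427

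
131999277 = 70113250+61886027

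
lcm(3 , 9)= 9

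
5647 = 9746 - 4099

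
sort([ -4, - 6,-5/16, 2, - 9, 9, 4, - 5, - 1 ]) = [ - 9, - 6, - 5,-4, - 1 , - 5/16, 2, 4  ,  9]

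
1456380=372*3915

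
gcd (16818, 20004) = 6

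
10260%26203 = 10260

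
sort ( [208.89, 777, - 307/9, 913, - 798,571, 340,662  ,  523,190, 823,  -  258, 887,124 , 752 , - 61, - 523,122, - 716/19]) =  [ - 798, - 523, - 258, - 61,- 716/19, - 307/9, 122,124, 190, 208.89, 340,  523  ,  571, 662,  752, 777, 823, 887,913]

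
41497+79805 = 121302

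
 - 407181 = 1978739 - 2385920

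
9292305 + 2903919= 12196224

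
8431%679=283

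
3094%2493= 601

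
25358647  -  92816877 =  - 67458230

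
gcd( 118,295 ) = 59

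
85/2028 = 85/2028 = 0.04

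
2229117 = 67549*33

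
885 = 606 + 279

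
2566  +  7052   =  9618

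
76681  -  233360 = - 156679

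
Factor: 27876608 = 2^8*108893^1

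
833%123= 95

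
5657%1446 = 1319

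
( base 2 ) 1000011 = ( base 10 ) 67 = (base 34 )1X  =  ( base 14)4b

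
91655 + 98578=190233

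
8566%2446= 1228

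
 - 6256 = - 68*92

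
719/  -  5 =-144 + 1/5  =  - 143.80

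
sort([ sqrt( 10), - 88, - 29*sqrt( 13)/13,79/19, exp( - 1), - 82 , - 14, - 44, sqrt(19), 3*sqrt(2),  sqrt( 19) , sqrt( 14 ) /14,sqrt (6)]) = [ - 88,-82,- 44, -14 , - 29 * sqrt( 13)/13, sqrt ( 14)/14,exp( - 1 ),sqrt( 6 ),sqrt( 10),79/19,3*sqrt(2 ),sqrt(19),sqrt (19)]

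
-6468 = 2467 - 8935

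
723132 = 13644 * 53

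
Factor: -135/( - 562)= 2^( - 1)*3^3*5^1*281^( - 1)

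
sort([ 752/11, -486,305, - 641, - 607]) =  [ - 641, - 607, - 486,  752/11,305] 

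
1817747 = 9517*191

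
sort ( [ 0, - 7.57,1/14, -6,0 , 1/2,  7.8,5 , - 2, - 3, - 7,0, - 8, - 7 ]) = [ - 8,- 7.57, - 7, - 7, - 6, - 3,-2  ,  0, 0,0,1/14,1/2, 5,  7.8] 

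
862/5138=431/2569=0.17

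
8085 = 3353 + 4732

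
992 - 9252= - 8260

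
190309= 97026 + 93283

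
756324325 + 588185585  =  1344509910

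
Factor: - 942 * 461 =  - 434262 = - 2^1*3^1*157^1*461^1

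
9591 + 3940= 13531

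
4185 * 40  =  167400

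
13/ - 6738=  - 13/6738 = - 0.00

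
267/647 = 267/647 = 0.41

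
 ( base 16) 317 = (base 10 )791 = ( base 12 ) 55B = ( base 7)2210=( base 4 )30113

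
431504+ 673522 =1105026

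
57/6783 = 1/119  =  0.01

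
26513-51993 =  - 25480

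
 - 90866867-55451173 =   -  146318040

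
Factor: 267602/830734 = 133801/415367 = 29^( - 1) * 14323^( - 1)*133801^1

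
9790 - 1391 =8399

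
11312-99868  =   - 88556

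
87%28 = 3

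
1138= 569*2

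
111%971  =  111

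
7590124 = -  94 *(-80746 )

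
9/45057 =3/15019 = 0.00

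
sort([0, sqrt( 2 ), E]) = [0 , sqrt(2),E ]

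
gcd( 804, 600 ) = 12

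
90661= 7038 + 83623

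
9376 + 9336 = 18712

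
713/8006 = 713/8006 = 0.09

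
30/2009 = 30/2009 = 0.01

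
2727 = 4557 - 1830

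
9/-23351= - 1  +  23342/23351 =- 0.00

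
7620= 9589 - 1969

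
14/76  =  7/38 =0.18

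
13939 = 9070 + 4869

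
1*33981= 33981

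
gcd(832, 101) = 1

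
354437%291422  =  63015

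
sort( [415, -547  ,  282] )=[  -  547 , 282,415]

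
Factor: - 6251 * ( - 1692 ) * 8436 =89224973712 = 2^4*3^3 * 7^1 * 19^2*37^1 *47^2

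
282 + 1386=1668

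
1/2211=1/2211= 0.00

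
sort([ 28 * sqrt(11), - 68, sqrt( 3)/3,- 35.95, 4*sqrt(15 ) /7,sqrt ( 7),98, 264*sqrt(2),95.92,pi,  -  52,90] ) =[ - 68,- 52, - 35.95,sqrt( 3 )/3, 4*sqrt( 15)/7, sqrt( 7), pi, 90,28*sqrt( 11),95.92, 98, 264 * sqrt(2)]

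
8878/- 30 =  -  4439/15 =- 295.93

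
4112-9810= - 5698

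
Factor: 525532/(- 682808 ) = -137/178 =-  2^ ( - 1)*89^( - 1 )*137^1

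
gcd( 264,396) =132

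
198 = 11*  18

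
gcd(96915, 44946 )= 3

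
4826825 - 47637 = 4779188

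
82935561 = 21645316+61290245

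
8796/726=1466/121 = 12.12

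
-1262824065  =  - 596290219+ - 666533846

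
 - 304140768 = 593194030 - 897334798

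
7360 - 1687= 5673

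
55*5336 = 293480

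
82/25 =82/25 = 3.28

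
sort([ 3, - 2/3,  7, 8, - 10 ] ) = [ - 10, - 2/3,3,7, 8]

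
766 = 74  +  692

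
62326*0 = 0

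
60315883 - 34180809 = 26135074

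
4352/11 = 4352/11 = 395.64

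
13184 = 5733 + 7451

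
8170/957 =8 + 514/957  =  8.54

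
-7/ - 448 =1/64 = 0.02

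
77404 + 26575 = 103979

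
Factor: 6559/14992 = 2^( - 4 ) * 7^1 = 7/16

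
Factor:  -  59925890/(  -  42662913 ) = 2^1*3^( - 1 )* 5^1*29^1* 31^( - 1)*83^( - 1 )*5527^( - 1)*206641^1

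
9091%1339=1057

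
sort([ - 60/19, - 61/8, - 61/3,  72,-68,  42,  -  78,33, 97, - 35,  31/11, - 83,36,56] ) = [ - 83, - 78,-68,-35, - 61/3, - 61/8, - 60/19, 31/11 , 33,36,42, 56,72,  97 ]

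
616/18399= 616/18399 = 0.03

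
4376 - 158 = 4218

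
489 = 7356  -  6867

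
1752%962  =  790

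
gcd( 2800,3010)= 70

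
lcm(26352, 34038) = 816912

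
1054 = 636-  - 418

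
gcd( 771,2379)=3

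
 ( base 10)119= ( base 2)1110111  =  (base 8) 167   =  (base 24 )4n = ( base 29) 43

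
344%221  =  123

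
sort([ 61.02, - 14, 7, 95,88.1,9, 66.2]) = [ - 14, 7,  9,61.02,66.2, 88.1,95 ] 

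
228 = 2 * 114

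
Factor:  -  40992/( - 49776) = 2^1* 7^1 * 17^(-1 )  =  14/17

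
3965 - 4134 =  - 169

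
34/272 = 1/8 = 0.12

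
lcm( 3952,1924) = 146224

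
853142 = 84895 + 768247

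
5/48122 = 5/48122 = 0.00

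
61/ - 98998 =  - 1 + 98937/98998 = -0.00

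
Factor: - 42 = -2^1*3^1*7^1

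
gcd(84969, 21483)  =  9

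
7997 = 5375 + 2622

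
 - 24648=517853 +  - 542501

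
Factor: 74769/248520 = 2^( - 3 )*5^( - 1 )*19^( - 1)*109^( - 1 )*24923^1 = 24923/82840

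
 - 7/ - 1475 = 7/1475 = 0.00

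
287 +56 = 343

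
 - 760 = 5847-6607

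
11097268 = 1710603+9386665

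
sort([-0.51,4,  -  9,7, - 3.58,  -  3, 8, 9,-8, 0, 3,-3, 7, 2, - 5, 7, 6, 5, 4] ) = [ - 9, - 8, - 5 ,- 3.58,-3, - 3, - 0.51 , 0, 2,3,4, 4 , 5 , 6,7, 7, 7, 8, 9 ]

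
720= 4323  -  3603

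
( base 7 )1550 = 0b1001101111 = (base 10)623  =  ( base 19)1df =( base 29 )LE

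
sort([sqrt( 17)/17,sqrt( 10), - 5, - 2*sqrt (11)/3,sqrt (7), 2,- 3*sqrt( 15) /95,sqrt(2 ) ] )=[ - 5, - 2*sqrt(11)/3,  -  3*sqrt(15)/95,sqrt( 17)/17,sqrt( 2), 2 , sqrt( 7) , sqrt( 10) ] 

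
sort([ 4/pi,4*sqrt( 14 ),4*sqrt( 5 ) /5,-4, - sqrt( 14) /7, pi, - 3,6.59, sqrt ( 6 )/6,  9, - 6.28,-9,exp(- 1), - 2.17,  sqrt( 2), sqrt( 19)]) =[ - 9, - 6.28,-4, - 3, - 2.17, - sqrt( 14)/7,exp(  -  1), sqrt ( 6) /6, 4/pi, sqrt( 2), 4*sqrt ( 5 )/5,pi, sqrt(19 ), 6.59,9, 4*sqrt( 14)]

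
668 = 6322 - 5654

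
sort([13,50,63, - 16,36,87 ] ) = [ - 16,13,36, 50, 63,87]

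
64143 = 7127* 9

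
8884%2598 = 1090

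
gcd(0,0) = 0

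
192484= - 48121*(-4) 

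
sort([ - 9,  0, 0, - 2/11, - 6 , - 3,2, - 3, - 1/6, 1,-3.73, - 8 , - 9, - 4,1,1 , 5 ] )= [-9, - 9, - 8,-6,  -  4,-3.73, - 3, - 3, - 2/11,-1/6 , 0 , 0,  1, 1 , 1,2,5]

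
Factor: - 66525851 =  - 7^1*9503693^1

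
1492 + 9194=10686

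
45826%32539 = 13287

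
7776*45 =349920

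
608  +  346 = 954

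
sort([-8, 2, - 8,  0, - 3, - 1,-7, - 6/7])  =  [  -  8, - 8, - 7, - 3, - 1,-6/7, 0, 2]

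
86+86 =172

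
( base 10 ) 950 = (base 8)1666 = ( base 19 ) 2c0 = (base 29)13M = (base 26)1ae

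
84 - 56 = 28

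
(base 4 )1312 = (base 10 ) 118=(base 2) 1110110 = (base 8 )166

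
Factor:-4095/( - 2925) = 5^( -1)*7^1 = 7/5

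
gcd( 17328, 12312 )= 456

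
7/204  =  7/204 =0.03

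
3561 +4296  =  7857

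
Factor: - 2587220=  -  2^2 * 5^1*129361^1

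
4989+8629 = 13618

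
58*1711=99238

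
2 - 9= - 7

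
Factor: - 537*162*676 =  - 58807944=- 2^3*3^5* 13^2*179^1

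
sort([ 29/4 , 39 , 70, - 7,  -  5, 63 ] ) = [ - 7, - 5, 29/4,39,63, 70]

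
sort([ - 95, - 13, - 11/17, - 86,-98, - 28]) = [ - 98, - 95,  -  86,-28,-13, - 11/17]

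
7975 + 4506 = 12481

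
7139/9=793 + 2/9   =  793.22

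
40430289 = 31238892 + 9191397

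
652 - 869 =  - 217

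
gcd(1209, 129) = 3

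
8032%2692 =2648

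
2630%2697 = 2630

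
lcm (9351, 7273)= 65457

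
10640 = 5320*2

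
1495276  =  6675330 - 5180054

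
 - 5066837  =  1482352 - 6549189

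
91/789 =91/789 =0.12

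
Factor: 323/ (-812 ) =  - 2^( - 2)*7^( - 1)*17^1*19^1*29^( -1)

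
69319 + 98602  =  167921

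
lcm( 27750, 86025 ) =860250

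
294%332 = 294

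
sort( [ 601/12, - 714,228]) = [ - 714,  601/12, 228 ]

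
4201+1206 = 5407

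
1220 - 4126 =-2906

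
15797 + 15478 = 31275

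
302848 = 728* 416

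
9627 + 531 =10158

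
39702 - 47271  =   - 7569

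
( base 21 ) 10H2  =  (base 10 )9620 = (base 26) E60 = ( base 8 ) 22624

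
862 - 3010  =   - 2148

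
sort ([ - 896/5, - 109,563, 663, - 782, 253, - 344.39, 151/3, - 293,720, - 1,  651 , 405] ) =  [ - 782, - 344.39, - 293,  -  896/5, - 109,- 1,  151/3, 253 , 405, 563,651,663, 720 ] 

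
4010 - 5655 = -1645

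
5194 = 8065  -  2871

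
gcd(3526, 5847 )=1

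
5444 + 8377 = 13821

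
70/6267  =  70/6267 =0.01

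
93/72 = 1 + 7/24= 1.29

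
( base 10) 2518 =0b100111010110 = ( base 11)198A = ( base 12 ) 155a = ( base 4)213112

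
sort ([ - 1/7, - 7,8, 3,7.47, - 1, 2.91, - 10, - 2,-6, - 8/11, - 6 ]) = [-10 , - 7,  -  6, - 6, - 2, - 1, - 8/11, - 1/7, 2.91,3, 7.47,8]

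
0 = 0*8498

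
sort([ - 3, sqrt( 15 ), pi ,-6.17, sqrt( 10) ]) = [-6.17, -3, pi, sqrt( 10 ) , sqrt (15)] 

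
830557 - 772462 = 58095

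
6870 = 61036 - 54166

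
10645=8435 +2210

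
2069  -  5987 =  - 3918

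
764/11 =764/11 = 69.45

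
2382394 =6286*379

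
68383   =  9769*7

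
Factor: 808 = 2^3*101^1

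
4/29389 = 4/29389 = 0.00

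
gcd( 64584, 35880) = 7176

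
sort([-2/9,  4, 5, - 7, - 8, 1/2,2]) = [ - 8, - 7,-2/9, 1/2, 2,4, 5]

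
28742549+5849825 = 34592374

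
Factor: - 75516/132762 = -62/109= - 2^1*31^1*109^(-1 )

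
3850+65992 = 69842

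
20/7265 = 4/1453 = 0.00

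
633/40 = 15 + 33/40=15.82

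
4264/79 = 4264/79 = 53.97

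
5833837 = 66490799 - 60656962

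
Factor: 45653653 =17^1* 2685509^1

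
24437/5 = 4887+2/5= 4887.40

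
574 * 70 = 40180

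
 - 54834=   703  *( - 78 )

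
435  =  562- 127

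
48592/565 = 86 + 2/565=86.00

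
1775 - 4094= -2319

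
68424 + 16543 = 84967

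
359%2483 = 359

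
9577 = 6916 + 2661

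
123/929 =123/929 =0.13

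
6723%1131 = 1068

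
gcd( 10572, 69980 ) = 4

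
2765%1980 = 785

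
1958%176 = 22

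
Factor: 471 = 3^1*157^1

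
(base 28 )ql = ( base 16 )2ED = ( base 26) 12L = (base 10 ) 749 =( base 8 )1355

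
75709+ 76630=152339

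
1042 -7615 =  - 6573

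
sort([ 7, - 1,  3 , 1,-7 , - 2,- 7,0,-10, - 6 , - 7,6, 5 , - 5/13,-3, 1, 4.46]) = [-10,  -  7,- 7, - 7,-6,-3, -2, - 1,-5/13, 0, 1, 1, 3,  4.46,5, 6,7]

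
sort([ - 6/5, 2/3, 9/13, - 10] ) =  [-10,-6/5,2/3,9/13]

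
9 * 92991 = 836919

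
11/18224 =11/18224 = 0.00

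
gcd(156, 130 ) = 26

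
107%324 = 107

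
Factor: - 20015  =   - 5^1*4003^1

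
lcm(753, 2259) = 2259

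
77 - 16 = 61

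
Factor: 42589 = 42589^1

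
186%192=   186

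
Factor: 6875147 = 103^1* 66749^1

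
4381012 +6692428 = 11073440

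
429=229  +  200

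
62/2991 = 62/2991 = 0.02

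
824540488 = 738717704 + 85822784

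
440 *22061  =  9706840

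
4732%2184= 364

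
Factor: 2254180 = 2^2*5^1 *41^1 * 2749^1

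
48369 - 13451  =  34918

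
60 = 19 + 41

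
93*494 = 45942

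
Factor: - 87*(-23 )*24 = 2^3*3^2*23^1 * 29^1  =  48024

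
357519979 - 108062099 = 249457880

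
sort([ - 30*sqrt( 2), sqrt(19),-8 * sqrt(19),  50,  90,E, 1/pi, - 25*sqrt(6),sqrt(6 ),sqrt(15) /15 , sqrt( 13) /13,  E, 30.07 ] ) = [ - 25*sqrt( 6),- 30*sqrt( 2 ), - 8*sqrt(19),sqrt( 15 ) /15, sqrt(13 )/13, 1/pi, sqrt( 6),  E,E, sqrt (19),30.07,  50,90]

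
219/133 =1+86/133=1.65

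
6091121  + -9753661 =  - 3662540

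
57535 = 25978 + 31557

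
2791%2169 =622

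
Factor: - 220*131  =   - 2^2*5^1  *11^1*131^1= - 28820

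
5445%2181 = 1083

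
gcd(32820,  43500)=60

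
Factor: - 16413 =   -  3^1*5471^1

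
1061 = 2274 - 1213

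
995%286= 137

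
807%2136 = 807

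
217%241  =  217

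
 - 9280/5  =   - 1856 =- 1856.00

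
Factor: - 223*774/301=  - 2^1*3^2*7^(-1)*223^1 = - 4014/7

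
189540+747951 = 937491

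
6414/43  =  6414/43= 149.16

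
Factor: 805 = 5^1*7^1*23^1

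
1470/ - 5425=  - 1 + 113/155  =  - 0.27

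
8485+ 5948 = 14433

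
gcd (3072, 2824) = 8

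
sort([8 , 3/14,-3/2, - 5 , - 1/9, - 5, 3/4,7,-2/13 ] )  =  [ - 5, - 5, - 3/2, - 2/13,- 1/9,3/14,3/4,7,8] 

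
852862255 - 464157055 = 388705200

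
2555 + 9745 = 12300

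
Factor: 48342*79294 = 2^2*3^1*7^1*41^1 * 967^1*1151^1 = 3833230548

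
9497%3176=3145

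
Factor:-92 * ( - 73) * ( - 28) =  - 2^4*7^1*23^1*73^1 = -188048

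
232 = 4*58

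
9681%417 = 90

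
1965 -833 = 1132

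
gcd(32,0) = 32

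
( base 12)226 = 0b100111110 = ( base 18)hc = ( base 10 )318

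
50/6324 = 25/3162  =  0.01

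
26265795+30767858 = 57033653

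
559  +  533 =1092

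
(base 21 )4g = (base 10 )100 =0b1100100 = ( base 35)2u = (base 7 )202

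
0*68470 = 0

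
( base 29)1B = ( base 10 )40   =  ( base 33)17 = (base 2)101000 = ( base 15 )2A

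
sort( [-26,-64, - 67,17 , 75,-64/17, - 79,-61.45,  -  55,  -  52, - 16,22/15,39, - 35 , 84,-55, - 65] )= [ - 79, - 67, - 65,-64, - 61.45, - 55,-55, - 52,  -  35,-26,-16, - 64/17,22/15 , 17, 39, 75,84 ]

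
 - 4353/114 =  - 1451/38 = - 38.18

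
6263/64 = 6263/64 = 97.86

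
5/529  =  5/529 = 0.01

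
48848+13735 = 62583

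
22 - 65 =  - 43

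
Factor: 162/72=2^(  -  2 )*3^2 = 9/4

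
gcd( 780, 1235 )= 65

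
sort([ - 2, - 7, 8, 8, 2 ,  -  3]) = [ - 7, - 3, - 2,2, 8, 8 ]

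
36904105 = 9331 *3955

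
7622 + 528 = 8150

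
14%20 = 14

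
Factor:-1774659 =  - 3^1*591553^1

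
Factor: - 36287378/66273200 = -18143689/33136600 = -2^ ( -3)*5^(- 2)*7^( - 1 )*  19^1 * 41^1*23291^1 * 23669^(-1) 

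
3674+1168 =4842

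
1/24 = 1/24 = 0.04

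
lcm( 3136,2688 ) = 18816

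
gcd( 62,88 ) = 2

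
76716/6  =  12786 = 12786.00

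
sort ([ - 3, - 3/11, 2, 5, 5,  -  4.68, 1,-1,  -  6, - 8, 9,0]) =[  -  8,  -  6,-4.68,  -  3, - 1, - 3/11,0,1,2,5,5,9] 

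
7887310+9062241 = 16949551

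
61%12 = 1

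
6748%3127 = 494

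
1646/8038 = 823/4019= 0.20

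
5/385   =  1/77 =0.01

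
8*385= 3080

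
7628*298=2273144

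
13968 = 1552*9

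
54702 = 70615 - 15913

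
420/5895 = 28/393= 0.07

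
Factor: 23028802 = 2^1*11514401^1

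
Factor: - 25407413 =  - 41^1*619693^1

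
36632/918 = 18316/459 = 39.90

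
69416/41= 1693 + 3/41 = 1693.07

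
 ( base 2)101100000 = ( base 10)352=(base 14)1b2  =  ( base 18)11A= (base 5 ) 2402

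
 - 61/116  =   - 61/116 = - 0.53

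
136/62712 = 17/7839 = 0.00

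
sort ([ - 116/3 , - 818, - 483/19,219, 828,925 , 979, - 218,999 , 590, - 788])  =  [ - 818, - 788, - 218 ,-116/3, - 483/19, 219, 590,828, 925, 979  ,  999 ]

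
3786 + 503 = 4289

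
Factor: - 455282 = -2^1 * 233^1* 977^1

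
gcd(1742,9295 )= 13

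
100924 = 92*1097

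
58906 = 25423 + 33483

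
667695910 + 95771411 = 763467321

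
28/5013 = 28/5013=0.01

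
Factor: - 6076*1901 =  - 11550476 = - 2^2*7^2*31^1* 1901^1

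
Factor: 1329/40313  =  3^1*7^ (-1 )*13^(-1) = 3/91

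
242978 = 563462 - 320484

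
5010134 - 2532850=2477284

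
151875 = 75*2025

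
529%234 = 61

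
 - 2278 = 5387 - 7665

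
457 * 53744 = 24561008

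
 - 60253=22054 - 82307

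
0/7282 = 0 = 0.00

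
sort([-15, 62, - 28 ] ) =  [ -28, - 15, 62]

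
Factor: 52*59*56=2^5*7^1*13^1*59^1 =171808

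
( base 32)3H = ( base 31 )3K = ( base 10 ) 113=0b1110001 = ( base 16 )71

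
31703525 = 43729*725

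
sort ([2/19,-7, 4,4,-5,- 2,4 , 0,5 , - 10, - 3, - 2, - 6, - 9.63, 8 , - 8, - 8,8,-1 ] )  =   [ - 10,-9.63,-8, - 8, - 7, - 6,-5, - 3, - 2,-2,-1,0 , 2/19,4,4 , 4,5,8,8]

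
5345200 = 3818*1400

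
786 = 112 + 674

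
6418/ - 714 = -3209/357  =  - 8.99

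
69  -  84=-15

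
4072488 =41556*98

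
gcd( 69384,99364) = 4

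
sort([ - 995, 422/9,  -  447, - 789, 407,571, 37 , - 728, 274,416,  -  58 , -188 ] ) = [- 995, - 789, - 728,-447,- 188,-58,37, 422/9,  274, 407, 416, 571 ] 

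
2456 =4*614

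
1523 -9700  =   -8177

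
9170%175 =70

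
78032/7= 78032/7 = 11147.43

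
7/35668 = 7/35668 = 0.00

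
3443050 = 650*5297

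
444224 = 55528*8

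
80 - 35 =45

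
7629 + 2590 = 10219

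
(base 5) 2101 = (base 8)424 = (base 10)276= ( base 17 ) G4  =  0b100010100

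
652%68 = 40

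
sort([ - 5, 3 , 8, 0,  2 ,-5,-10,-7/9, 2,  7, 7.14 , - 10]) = [ - 10, - 10, - 5, - 5 , - 7/9 , 0, 2 , 2,3 , 7,7.14, 8] 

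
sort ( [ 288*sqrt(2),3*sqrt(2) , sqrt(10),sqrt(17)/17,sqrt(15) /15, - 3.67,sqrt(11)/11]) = [ - 3.67 , sqrt(17)/17, sqrt( 15)/15,sqrt(11)/11, sqrt(10),3*sqrt( 2),288*sqrt(2) ]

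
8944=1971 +6973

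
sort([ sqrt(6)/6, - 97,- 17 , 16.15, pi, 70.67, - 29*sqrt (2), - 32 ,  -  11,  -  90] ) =[- 97, - 90,-29*sqrt(2),  -  32, - 17,-11, sqrt(6)/6, pi, 16.15, 70.67]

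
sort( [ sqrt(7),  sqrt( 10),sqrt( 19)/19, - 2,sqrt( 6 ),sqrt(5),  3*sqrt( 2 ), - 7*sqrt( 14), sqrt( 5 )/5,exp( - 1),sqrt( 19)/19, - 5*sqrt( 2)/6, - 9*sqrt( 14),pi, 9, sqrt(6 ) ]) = [ -9*sqrt( 14), -7*sqrt(14),-2, - 5*sqrt( 2)/6,sqrt( 19)/19  ,  sqrt( 19)/19,exp( - 1), sqrt( 5)/5, sqrt( 5 ),sqrt( 6 ) , sqrt( 6),  sqrt( 7),pi,sqrt ( 10),3*sqrt( 2),9]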